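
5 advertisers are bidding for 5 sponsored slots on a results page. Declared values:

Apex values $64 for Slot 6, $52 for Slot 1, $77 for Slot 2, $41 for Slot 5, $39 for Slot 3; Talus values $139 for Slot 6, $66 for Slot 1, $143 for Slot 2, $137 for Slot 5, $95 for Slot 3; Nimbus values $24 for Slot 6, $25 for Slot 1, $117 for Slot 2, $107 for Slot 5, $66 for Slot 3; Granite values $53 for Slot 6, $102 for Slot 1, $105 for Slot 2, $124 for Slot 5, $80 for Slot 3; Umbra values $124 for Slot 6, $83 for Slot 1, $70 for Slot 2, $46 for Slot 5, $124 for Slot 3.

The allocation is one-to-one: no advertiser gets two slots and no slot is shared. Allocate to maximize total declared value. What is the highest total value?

Optimal: Apex→Slot 1 ($52), Talus→Slot 6 ($139), Nimbus→Slot 2 ($117), Granite→Slot 5 ($124), Umbra→Slot 3 ($124) — total 52+139+117+124+124 = $556.
Max-entry greedy (repeatedly take the single best remaining cell) gives $509, worse by 47.
Next-best assignment: Apex→Slot 2, Talus→Slot 6, Nimbus→Slot 5, Granite→Slot 1, Umbra→Slot 3 = $549.
Swapping Apex↔Umbra (Apex→Slot 3 $39, Umbra→Slot 1 $83) loses 54.
Checked against all permutations: $556 is optimal.

Maximum total: $556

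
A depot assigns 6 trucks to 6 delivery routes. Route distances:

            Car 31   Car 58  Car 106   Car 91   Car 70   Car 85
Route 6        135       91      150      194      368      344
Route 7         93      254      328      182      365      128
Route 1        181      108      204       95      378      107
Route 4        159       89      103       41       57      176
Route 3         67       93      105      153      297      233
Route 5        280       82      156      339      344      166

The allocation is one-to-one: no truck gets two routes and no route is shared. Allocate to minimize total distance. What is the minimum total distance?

Treat this as an assignment problem: match each truck to one route.
Optimal: Car 31→Route 3 (67 km), Car 58→Route 5 (82 km), Car 106→Route 6 (150 km), Car 91→Route 1 (95 km), Car 70→Route 4 (57 km), Car 85→Route 7 (128 km) — total 67+82+150+95+57+128 = 579 km.
Row-greedy (each truck in turn takes its cheapest remaining route) gives 1056 km, worse by 477.
No other one-to-one assignment undercuts 579 km.

Min total: 579 km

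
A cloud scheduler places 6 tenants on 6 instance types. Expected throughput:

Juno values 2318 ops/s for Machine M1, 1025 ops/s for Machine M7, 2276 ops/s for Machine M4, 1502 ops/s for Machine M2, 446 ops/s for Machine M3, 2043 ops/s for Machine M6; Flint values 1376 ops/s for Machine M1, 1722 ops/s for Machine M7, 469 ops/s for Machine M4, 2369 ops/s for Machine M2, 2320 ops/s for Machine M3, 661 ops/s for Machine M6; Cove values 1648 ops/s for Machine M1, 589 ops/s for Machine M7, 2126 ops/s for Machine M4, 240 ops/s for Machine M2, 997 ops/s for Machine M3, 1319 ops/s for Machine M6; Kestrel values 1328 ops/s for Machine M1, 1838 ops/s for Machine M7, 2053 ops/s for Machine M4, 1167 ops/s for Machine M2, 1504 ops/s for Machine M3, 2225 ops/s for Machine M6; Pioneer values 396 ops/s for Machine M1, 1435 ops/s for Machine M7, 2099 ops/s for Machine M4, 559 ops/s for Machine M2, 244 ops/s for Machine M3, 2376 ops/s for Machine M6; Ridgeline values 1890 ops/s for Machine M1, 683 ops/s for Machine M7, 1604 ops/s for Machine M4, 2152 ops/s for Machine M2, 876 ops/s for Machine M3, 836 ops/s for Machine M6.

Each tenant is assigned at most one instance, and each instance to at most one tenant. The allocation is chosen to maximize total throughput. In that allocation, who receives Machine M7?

Kestrel receives Machine M7.

Treat this as an assignment problem: match each tenant to one instance.
Optimal: Juno→Machine M1 (2318 ops/s), Flint→Machine M3 (2320 ops/s), Cove→Machine M4 (2126 ops/s), Kestrel→Machine M7 (1838 ops/s), Pioneer→Machine M6 (2376 ops/s), Ridgeline→Machine M2 (2152 ops/s) — total 2318+2320+2126+1838+2376+2152 = 13130 ops/s.
Row-greedy (each tenant in turn takes its best remaining instance) gives 11349 ops/s, worse by 1781.
Next-best assignment: Juno→Machine M4, Flint→Machine M3, Cove→Machine M1, Kestrel→Machine M7, Pioneer→Machine M6, Ridgeline→Machine M2 = 12610 ops/s.
Kestrel's own top instance is Machine M6 (2225 ops/s), but forcing Kestrel→Machine M6 and reassigning the rest optimally gives only 12576 ops/s — worse by 554.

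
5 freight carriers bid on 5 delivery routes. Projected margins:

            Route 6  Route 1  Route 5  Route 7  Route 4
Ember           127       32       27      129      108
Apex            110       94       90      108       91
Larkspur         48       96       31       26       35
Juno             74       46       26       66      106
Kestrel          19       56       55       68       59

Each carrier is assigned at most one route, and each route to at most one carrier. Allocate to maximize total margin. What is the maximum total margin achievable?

Optimal: Ember→Route 7 ($129k), Apex→Route 6 ($110k), Larkspur→Route 1 ($96k), Juno→Route 4 ($106k), Kestrel→Route 5 ($55k) — total 129+110+96+106+55 = $496k.
Column-greedy (each route in turn goes to its best remaining carrier) gives $487k, worse by 9.
Next-best assignment: Ember→Route 6, Apex→Route 7, Larkspur→Route 1, Juno→Route 4, Kestrel→Route 5 = $492k.
Swapping Apex↔Juno (Apex→Route 4 $91k, Juno→Route 6 $74k) loses 51.
Checked against all permutations: $496k is optimal.

Max total: $496k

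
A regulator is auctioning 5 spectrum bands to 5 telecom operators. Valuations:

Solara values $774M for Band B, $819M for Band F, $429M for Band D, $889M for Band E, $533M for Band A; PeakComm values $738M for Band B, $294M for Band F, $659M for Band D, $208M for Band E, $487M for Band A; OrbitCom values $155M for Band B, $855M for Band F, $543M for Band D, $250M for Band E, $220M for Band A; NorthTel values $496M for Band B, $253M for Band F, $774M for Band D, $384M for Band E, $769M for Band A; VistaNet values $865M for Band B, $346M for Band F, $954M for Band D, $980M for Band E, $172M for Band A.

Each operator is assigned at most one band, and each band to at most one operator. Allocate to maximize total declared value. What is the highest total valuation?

Maximum total: $4205M

Optimal: Solara→Band E ($889M), PeakComm→Band B ($738M), OrbitCom→Band F ($855M), NorthTel→Band A ($769M), VistaNet→Band D ($954M) — total 889+738+855+769+954 = $4205M.
Column-greedy (each band in turn goes to its best remaining operator) gives $3870M, worse by 335.
Swapping VistaNet↔NorthTel (VistaNet→Band A $172M, NorthTel→Band D $774M) loses 777.
Checked against all permutations: $4205M is optimal.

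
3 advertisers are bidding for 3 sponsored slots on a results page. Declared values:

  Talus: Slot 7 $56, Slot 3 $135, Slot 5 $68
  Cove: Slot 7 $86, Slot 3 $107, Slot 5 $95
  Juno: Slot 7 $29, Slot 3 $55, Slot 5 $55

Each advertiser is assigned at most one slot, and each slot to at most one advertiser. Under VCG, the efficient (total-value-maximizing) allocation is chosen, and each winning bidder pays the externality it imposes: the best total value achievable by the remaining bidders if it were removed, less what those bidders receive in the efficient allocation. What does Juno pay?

Juno pays $9.

Efficient allocation: Talus→Slot 3 ($135), Cove→Slot 7 ($86), Juno→Slot 5 ($55); total welfare W = $276.
Juno receives Slot 5 at value $55, so the others get W − 55 = $221.
Without Juno: best allocation of the remaining 2 bidders over all 3 slots is Talus→Slot 3 ($135), Cove→Slot 5 ($95), total $230.
VCG payment = (others' best without Juno) − (others' welfare with Juno) = 230 − 221 = $9.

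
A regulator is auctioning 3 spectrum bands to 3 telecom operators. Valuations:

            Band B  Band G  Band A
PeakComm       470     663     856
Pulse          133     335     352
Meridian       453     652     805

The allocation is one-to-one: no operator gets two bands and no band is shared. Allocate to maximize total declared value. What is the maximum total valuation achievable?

Optimal: PeakComm→Band A ($856M), Pulse→Band G ($335M), Meridian→Band B ($453M) — total 856+335+453 = $1644M.
Column-greedy (each band in turn goes to its best remaining operator) gives $1474M, worse by 170.
Every other assignment is strictly worse.

Maximum total: $1644M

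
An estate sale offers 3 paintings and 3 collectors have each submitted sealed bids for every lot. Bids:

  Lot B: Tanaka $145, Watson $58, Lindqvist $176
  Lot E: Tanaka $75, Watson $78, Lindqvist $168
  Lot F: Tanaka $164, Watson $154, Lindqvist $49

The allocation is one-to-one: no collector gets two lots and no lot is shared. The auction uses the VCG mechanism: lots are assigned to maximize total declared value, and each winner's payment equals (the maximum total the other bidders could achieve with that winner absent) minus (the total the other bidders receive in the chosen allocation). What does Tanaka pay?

Tanaka pays $8.

Efficient allocation: Tanaka→Lot B ($145), Watson→Lot F ($154), Lindqvist→Lot E ($168); total welfare W = $467.
Tanaka receives Lot B at value $145, so the others get W − 145 = $322.
Without Tanaka: best allocation of the remaining 2 bidders over all 3 lots is Watson→Lot F ($154), Lindqvist→Lot B ($176), total $330.
VCG payment = (others' best without Tanaka) − (others' welfare with Tanaka) = 330 − 322 = $8.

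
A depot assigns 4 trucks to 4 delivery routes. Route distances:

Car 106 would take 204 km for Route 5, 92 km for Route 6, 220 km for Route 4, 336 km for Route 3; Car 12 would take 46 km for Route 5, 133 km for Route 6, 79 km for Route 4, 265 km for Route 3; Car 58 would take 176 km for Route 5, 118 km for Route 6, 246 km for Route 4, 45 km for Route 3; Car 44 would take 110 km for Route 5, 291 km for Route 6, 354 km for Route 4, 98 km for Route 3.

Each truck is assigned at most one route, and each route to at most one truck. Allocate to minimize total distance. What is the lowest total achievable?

Optimal: Car 106→Route 6 (92 km), Car 12→Route 4 (79 km), Car 58→Route 3 (45 km), Car 44→Route 5 (110 km) — total 92+79+45+110 = 326 km.
Min-entry greedy (repeatedly take the single cheapest remaining cell) gives 537 km, worse by 211.
Every other assignment is strictly worse.

Min total: 326 km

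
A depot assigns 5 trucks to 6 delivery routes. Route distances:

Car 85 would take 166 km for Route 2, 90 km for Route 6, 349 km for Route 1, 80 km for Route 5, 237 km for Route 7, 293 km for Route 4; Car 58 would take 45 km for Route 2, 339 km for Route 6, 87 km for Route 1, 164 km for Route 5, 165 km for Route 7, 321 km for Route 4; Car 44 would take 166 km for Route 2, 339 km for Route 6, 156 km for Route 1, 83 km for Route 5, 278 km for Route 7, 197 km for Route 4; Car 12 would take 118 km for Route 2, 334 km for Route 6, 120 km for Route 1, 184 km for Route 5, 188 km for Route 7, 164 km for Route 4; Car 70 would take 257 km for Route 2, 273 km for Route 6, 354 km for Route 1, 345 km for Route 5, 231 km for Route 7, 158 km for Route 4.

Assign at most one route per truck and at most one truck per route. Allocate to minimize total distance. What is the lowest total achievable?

Optimal: Car 85→Route 6 (90 km), Car 58→Route 2 (45 km), Car 44→Route 5 (83 km), Car 12→Route 1 (120 km), Car 70→Route 4 (158 km) — total 90+45+83+120+158 = 496 km.
Column-greedy (each route in turn goes to its cheapest remaining truck) gives 569 km, worse by 73.
Next-best assignment: Car 85→Route 6, Car 58→Route 1, Car 44→Route 5, Car 12→Route 2, Car 70→Route 4 = 536 km.
No other one-to-one assignment undercuts 496 km.

Min total: 496 km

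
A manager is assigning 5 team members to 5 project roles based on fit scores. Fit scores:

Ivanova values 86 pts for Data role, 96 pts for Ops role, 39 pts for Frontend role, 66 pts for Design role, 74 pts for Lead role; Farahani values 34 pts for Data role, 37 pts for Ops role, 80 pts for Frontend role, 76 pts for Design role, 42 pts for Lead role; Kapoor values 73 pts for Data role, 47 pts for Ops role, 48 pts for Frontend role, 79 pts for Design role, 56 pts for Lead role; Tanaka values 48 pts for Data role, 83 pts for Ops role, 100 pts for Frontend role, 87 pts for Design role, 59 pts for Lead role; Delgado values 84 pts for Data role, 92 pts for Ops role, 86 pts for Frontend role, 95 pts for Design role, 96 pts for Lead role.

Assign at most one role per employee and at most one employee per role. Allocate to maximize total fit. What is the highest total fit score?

Maximum total: 441 pts

Optimal: Ivanova→Ops role (96 pts), Farahani→Design role (76 pts), Kapoor→Data role (73 pts), Tanaka→Frontend role (100 pts), Delgado→Lead role (96 pts) — total 96+76+73+100+96 = 441 pts.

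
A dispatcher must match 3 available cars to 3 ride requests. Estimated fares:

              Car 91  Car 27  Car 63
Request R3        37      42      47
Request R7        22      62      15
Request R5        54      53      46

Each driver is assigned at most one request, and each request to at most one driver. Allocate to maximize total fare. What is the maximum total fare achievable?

Optimal: Car 91→Request R5 ($54), Car 27→Request R7 ($62), Car 63→Request R3 ($47) — total 54+62+47 = $163.
Every other assignment is strictly worse.

Max total: $163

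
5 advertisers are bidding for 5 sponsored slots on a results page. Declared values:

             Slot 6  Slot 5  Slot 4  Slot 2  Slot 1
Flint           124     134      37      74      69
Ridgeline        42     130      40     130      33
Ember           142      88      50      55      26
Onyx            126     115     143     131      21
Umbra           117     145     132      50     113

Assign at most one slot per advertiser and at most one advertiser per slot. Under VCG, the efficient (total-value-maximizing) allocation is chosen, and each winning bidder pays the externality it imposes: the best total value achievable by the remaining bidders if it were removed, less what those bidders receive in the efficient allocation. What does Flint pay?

Flint pays $32.

Efficient allocation: Flint→Slot 5 ($134), Ridgeline→Slot 2 ($130), Ember→Slot 6 ($142), Onyx→Slot 4 ($143), Umbra→Slot 1 ($113); total welfare W = $662.
Flint receives Slot 5 at value $134, so the others get W − 134 = $528.
Without Flint: best allocation of the remaining 4 bidders over all 5 slots is Ridgeline→Slot 2 ($130), Ember→Slot 6 ($142), Onyx→Slot 4 ($143), Umbra→Slot 5 ($145), total $560.
VCG payment = (others' best without Flint) − (others' welfare with Flint) = 560 − 528 = $32.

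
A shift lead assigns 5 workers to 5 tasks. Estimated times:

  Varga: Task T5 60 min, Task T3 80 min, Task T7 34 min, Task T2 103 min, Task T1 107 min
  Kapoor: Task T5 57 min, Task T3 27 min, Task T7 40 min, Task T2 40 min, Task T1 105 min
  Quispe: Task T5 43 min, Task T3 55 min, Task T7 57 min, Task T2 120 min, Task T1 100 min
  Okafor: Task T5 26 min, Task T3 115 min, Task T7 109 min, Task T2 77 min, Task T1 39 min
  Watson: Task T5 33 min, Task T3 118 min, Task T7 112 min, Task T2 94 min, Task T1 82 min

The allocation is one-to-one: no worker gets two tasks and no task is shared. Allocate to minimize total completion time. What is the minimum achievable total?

Optimal: Varga→Task T7 (34 min), Kapoor→Task T2 (40 min), Quispe→Task T3 (55 min), Okafor→Task T1 (39 min), Watson→Task T5 (33 min) — total 34+40+55+39+33 = 201 min.
Row-greedy (each worker in turn takes its cheapest remaining task) gives 237 min, worse by 36.
Next-best assignment: Varga→Task T7, Kapoor→Task T3, Quispe→Task T5, Okafor→Task T1, Watson→Task T2 = 237 min.
Checked against all permutations: 201 min is optimal.

Min total: 201 min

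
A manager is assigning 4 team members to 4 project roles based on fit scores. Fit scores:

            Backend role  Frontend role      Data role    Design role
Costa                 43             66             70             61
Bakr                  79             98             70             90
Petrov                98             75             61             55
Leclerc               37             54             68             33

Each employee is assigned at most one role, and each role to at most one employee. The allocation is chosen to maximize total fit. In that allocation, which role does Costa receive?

Costa receives Design role.

Optimal: Costa→Design role (61 pts), Bakr→Frontend role (98 pts), Petrov→Backend role (98 pts), Leclerc→Data role (68 pts) — total 61+98+98+68 = 325 pts.
Max-entry greedy (repeatedly take the single best remaining cell) gives 299 pts, worse by 26.
Next-best assignment: Costa→Frontend role, Bakr→Design role, Petrov→Backend role, Leclerc→Data role = 322 pts.
Costa's own top role is Data role (70 pts), but forcing Costa→Data role and reassigning the rest optimally gives only 312 pts — worse by 13.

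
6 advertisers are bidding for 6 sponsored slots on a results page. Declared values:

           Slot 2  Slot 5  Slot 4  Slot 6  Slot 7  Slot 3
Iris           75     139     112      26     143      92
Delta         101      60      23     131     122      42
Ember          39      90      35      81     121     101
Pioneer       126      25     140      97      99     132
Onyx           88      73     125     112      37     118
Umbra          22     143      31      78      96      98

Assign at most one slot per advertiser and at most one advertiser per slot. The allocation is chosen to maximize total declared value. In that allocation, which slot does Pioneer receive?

Pioneer receives Slot 2.

Optimal: Iris→Slot 7 ($143), Delta→Slot 6 ($131), Ember→Slot 3 ($101), Pioneer→Slot 2 ($126), Onyx→Slot 4 ($125), Umbra→Slot 5 ($143) — total 143+131+101+126+125+143 = $769.
Row-greedy (each advertiser in turn takes its best remaining slot) gives $746, worse by 23.
Next-best assignment: Iris→Slot 4, Delta→Slot 6, Ember→Slot 7, Pioneer→Slot 2, Onyx→Slot 3, Umbra→Slot 5 = $751.
Swapping Pioneer↔Umbra (Pioneer→Slot 5 $25, Umbra→Slot 2 $22) loses 222.
No other one-to-one assignment exceeds $769.
Pioneer's own top slot is Slot 4 ($140), but forcing Pioneer→Slot 4 and reassigning the rest optimally gives only $746 — worse by 23.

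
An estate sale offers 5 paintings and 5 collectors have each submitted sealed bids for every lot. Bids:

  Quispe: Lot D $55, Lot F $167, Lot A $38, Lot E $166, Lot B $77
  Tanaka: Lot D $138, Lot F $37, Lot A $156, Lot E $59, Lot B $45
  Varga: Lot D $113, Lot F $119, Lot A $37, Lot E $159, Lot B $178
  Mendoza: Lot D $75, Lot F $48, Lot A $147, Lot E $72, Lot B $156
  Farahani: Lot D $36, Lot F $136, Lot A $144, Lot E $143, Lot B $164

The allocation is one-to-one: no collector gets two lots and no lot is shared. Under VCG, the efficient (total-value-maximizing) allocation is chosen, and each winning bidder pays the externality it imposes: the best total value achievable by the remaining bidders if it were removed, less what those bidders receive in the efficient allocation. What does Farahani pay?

Efficient allocation: Quispe→Lot F ($167), Tanaka→Lot D ($138), Varga→Lot E ($159), Mendoza→Lot A ($147), Farahani→Lot B ($164); total welfare W = $775.
Farahani receives Lot B at value $164, so the others get W − 164 = $611.
Without Farahani: best allocation of the remaining 4 bidders over all 5 lots is Quispe→Lot F ($167), Tanaka→Lot A ($156), Varga→Lot E ($159), Mendoza→Lot B ($156), total $638.
VCG payment = (others' best without Farahani) − (others' welfare with Farahani) = 638 − 611 = $27.

Farahani pays $27.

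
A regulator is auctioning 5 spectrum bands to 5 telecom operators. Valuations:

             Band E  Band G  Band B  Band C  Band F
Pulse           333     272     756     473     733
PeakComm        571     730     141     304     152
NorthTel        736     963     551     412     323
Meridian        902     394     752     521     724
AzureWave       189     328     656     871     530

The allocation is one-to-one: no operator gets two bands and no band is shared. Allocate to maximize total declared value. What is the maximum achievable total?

Treat this as an assignment problem: match each operator to one band.
Optimal: Pulse→Band F ($733M), PeakComm→Band E ($571M), NorthTel→Band G ($963M), Meridian→Band B ($752M), AzureWave→Band C ($871M) — total 733+571+963+752+871 = $3890M.
Max-entry greedy (repeatedly take the single best remaining cell) gives $3644M, worse by 246.
Checked against all permutations: $3890M is optimal.

Max total: $3890M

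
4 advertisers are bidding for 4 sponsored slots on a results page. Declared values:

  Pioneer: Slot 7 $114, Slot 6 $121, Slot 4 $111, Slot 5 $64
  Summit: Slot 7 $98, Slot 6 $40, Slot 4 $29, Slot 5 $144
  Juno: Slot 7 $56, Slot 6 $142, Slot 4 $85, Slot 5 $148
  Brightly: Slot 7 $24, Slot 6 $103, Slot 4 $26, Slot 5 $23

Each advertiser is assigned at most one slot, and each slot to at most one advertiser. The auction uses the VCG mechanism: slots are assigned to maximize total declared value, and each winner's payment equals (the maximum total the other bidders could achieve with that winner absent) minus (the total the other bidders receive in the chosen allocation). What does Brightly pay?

Brightly pays $43.

Efficient allocation: Pioneer→Slot 4 ($111), Summit→Slot 7 ($98), Juno→Slot 5 ($148), Brightly→Slot 6 ($103); total welfare W = $460.
Brightly receives Slot 6 at value $103, so the others get W − 103 = $357.
Without Brightly: best allocation of the remaining 3 bidders over all 4 slots is Pioneer→Slot 7 ($114), Summit→Slot 5 ($144), Juno→Slot 6 ($142), total $400.
VCG payment = (others' best without Brightly) − (others' welfare with Brightly) = 400 − 357 = $43.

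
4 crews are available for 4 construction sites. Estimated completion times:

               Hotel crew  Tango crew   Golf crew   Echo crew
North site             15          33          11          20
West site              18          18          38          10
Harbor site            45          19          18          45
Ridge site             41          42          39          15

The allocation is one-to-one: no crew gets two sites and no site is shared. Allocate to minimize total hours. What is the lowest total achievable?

Optimal: Hotel crew→West site (18 hours), Tango crew→Harbor site (19 hours), Golf crew→North site (11 hours), Echo crew→Ridge site (15 hours) — total 18+19+11+15 = 63 hours.
Row-greedy (each crew in turn takes its cheapest remaining site) gives 66 hours, worse by 3.
Swapping Hotel crew↔Golf crew (Hotel crew→North site 15 hours, Golf crew→West site 38 hours) adds 24.

Minimum total: 63 hours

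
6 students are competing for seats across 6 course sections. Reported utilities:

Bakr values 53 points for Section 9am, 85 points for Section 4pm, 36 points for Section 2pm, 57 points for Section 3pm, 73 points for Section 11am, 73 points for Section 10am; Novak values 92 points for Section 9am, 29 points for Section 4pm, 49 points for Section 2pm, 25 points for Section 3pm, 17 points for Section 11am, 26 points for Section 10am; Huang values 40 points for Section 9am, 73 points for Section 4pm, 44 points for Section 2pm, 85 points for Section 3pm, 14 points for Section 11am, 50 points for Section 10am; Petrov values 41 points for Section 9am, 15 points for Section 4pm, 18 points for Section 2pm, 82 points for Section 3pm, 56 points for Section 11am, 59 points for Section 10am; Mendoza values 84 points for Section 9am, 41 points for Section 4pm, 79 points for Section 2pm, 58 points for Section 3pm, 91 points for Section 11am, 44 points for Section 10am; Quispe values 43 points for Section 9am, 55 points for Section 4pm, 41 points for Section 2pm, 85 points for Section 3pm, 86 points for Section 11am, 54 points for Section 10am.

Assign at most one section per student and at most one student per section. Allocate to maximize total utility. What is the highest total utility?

This is a one-to-one assignment (maximum-weight bipartite matching).
Optimal: Bakr→Section 4pm (85 points), Novak→Section 9am (92 points), Huang→Section 3pm (85 points), Petrov→Section 10am (59 points), Mendoza→Section 2pm (79 points), Quispe→Section 11am (86 points) — total 85+92+85+59+79+86 = 486 points.
Row-greedy (each student in turn takes its best remaining section) gives 453 points, worse by 33.

Max total: 486 points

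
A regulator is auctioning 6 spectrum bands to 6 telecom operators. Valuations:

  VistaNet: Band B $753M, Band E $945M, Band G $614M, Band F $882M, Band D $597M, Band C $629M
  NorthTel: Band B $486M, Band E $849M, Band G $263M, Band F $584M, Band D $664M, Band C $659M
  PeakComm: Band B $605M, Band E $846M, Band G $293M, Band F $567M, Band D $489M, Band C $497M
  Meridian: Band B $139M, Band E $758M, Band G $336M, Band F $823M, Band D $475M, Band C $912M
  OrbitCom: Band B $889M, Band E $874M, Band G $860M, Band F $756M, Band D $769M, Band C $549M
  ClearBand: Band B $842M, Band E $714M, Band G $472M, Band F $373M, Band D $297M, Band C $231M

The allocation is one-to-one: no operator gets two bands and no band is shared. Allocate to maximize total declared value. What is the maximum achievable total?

Optimal: VistaNet→Band F ($882M), NorthTel→Band D ($664M), PeakComm→Band E ($846M), Meridian→Band C ($912M), OrbitCom→Band G ($860M), ClearBand→Band B ($842M) — total 882+664+846+912+860+842 = $5006M.
Max-entry greedy (repeatedly take the single best remaining cell) gives $4449M, worse by 557.

Max total: $5006M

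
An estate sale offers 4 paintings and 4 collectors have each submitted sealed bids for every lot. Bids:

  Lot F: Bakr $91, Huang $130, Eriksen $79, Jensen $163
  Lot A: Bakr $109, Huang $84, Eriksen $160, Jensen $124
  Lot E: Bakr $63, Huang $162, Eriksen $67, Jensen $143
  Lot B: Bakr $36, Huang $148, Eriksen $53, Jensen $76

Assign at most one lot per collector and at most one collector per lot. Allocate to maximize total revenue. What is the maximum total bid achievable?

Maximum total: $542

Optimal: Bakr→Lot F ($91), Huang→Lot B ($148), Eriksen→Lot A ($160), Jensen→Lot E ($143) — total 91+148+160+143 = $542.
Max-entry greedy (repeatedly take the single best remaining cell) gives $521, worse by 21.
Every other assignment is strictly worse.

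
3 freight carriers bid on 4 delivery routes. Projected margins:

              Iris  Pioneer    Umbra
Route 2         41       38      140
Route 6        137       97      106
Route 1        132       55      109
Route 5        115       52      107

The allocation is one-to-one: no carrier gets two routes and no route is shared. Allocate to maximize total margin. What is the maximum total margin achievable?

Max total: $369k

Optimal: Iris→Route 1 ($132k), Pioneer→Route 6 ($97k), Umbra→Route 2 ($140k) — total 132+97+140 = $369k.
Column-greedy (each route in turn goes to its best remaining carrier) gives $332k, worse by 37.
Checked against all permutations: $369k is optimal.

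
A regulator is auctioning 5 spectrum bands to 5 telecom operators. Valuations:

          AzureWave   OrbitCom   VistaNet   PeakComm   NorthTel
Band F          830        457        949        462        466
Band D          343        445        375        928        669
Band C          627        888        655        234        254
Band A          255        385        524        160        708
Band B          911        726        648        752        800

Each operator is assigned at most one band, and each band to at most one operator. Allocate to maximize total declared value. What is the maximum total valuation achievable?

Maximum total: $4384M

Optimal: AzureWave→Band B ($911M), OrbitCom→Band C ($888M), VistaNet→Band F ($949M), PeakComm→Band D ($928M), NorthTel→Band A ($708M) — total 911+888+949+928+708 = $4384M.
Swapping PeakComm↔VistaNet (PeakComm→Band F $462M, VistaNet→Band D $375M) loses 1040.
Every other assignment is strictly worse.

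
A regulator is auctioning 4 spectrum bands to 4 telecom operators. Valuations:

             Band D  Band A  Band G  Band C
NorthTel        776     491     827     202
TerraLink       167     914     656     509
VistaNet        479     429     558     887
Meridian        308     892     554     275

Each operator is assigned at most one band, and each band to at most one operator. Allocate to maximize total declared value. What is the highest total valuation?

Max total: $3211M

Optimal: NorthTel→Band D ($776M), TerraLink→Band G ($656M), VistaNet→Band C ($887M), Meridian→Band A ($892M) — total 776+656+887+892 = $3211M.
Row-greedy (each operator in turn takes its best remaining band) gives $2936M, worse by 275.
Next-best assignment: NorthTel→Band D, TerraLink→Band A, VistaNet→Band C, Meridian→Band G = $3131M.
Swapping Meridian↔VistaNet (Meridian→Band C $275M, VistaNet→Band A $429M) loses 1075.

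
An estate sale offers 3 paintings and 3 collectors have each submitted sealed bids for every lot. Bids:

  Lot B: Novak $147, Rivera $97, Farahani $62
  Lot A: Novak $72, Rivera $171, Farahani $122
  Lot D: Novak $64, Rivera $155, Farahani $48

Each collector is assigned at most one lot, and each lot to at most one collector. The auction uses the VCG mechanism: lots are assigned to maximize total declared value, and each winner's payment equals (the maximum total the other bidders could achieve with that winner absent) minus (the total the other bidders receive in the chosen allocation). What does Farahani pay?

Efficient allocation: Novak→Lot B ($147), Rivera→Lot D ($155), Farahani→Lot A ($122); total welfare W = $424.
Farahani receives Lot A at value $122, so the others get W − 122 = $302.
Without Farahani: best allocation of the remaining 2 bidders over all 3 lots is Novak→Lot B ($147), Rivera→Lot A ($171), total $318.
VCG payment = (others' best without Farahani) − (others' welfare with Farahani) = 318 − 302 = $16.

Farahani pays $16.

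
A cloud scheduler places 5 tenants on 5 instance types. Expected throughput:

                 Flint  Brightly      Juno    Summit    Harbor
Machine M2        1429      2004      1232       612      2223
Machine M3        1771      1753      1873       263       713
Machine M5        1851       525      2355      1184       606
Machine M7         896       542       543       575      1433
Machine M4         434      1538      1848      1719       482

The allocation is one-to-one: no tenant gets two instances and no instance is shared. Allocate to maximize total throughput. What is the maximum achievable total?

Optimal: Flint→Machine M3 (1771 ops/s), Brightly→Machine M2 (2004 ops/s), Juno→Machine M5 (2355 ops/s), Summit→Machine M4 (1719 ops/s), Harbor→Machine M7 (1433 ops/s) — total 1771+2004+2355+1719+1433 = 9282 ops/s.
Column-greedy (each instance in turn goes to its best remaining tenant) gives 8060 ops/s, worse by 1222.
Next-best assignment: Flint→Machine M7, Brightly→Machine M3, Juno→Machine M5, Summit→Machine M4, Harbor→Machine M2 = 8946 ops/s.
Every other assignment is strictly worse.

Maximum total: 9282 ops/s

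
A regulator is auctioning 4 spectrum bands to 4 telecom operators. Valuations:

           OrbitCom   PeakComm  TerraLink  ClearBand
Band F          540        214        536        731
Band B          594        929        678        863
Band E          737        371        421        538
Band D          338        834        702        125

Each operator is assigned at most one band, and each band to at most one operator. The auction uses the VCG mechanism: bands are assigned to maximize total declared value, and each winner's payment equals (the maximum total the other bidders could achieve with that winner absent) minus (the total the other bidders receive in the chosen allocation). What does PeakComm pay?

Efficient allocation: OrbitCom→Band E ($737M), PeakComm→Band B ($929M), TerraLink→Band D ($702M), ClearBand→Band F ($731M); total welfare W = $3099M.
PeakComm receives Band B at value $929M, so the others get W − 929 = $2170M.
Without PeakComm: best allocation of the remaining 3 bidders over all 4 bands is OrbitCom→Band E ($737M), TerraLink→Band D ($702M), ClearBand→Band B ($863M), total $2302M.
VCG payment = (others' best without PeakComm) − (others' welfare with PeakComm) = 2302 − 2170 = $132M.

PeakComm pays $132M.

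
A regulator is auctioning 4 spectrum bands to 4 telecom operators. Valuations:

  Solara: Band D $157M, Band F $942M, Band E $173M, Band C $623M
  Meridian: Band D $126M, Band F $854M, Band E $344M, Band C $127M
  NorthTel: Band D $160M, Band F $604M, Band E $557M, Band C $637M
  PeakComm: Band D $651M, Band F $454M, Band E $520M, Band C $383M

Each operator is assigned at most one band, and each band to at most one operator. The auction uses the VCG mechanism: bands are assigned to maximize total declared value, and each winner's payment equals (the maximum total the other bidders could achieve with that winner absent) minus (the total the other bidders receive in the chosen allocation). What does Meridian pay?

Efficient allocation: Solara→Band C ($623M), Meridian→Band F ($854M), NorthTel→Band E ($557M), PeakComm→Band D ($651M); total welfare W = $2685M.
Meridian receives Band F at value $854M, so the others get W − 854 = $1831M.
Without Meridian: best allocation of the remaining 3 bidders over all 4 bands is Solara→Band F ($942M), NorthTel→Band C ($637M), PeakComm→Band D ($651M), total $2230M.
VCG payment = (others' best without Meridian) − (others' welfare with Meridian) = 2230 − 1831 = $399M.

Meridian pays $399M.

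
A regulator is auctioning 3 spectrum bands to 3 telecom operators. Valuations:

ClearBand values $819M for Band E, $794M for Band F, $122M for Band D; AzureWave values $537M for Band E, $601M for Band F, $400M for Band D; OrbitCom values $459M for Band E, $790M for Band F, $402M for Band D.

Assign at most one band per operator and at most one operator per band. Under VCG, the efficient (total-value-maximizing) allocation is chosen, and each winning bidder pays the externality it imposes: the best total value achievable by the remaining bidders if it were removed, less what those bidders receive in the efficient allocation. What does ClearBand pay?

Efficient allocation: ClearBand→Band E ($819M), AzureWave→Band D ($400M), OrbitCom→Band F ($790M); total welfare W = $2009M.
ClearBand receives Band E at value $819M, so the others get W − 819 = $1190M.
Without ClearBand: best allocation of the remaining 2 bidders over all 3 bands is AzureWave→Band E ($537M), OrbitCom→Band F ($790M), total $1327M.
VCG payment = (others' best without ClearBand) − (others' welfare with ClearBand) = 1327 − 1190 = $137M.

ClearBand pays $137M.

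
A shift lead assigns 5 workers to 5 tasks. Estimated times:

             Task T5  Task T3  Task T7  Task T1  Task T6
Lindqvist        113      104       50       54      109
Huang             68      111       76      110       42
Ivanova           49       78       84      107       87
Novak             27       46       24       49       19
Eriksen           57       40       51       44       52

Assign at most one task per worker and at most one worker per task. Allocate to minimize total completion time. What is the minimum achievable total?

Min total: 209 min

Treat this as an assignment problem: match each worker to one task.
Optimal: Lindqvist→Task T1 (54 min), Huang→Task T6 (42 min), Ivanova→Task T5 (49 min), Novak→Task T7 (24 min), Eriksen→Task T3 (40 min) — total 54+42+49+24+40 = 209 min.
Column-greedy (each task in turn goes to its cheapest remaining worker) gives 266 min, worse by 57.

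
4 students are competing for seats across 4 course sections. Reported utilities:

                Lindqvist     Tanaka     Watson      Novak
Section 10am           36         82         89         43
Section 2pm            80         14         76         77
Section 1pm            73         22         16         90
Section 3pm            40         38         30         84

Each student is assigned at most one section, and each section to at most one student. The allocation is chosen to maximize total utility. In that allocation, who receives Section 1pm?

Treat this as an assignment problem: match each student to one section.
Optimal: Lindqvist→Section 1pm (73 points), Tanaka→Section 10am (82 points), Watson→Section 2pm (76 points), Novak→Section 3pm (84 points) — total 73+82+76+84 = 315 points.
Next-best assignment: Lindqvist→Section 2pm, Tanaka→Section 3pm, Watson→Section 10am, Novak→Section 1pm = 297 points.
Lindqvist's own top section is Section 2pm (80 points), but forcing Lindqvist→Section 2pm and reassigning the rest optimally gives only 297 points — worse by 18.

Lindqvist receives Section 1pm.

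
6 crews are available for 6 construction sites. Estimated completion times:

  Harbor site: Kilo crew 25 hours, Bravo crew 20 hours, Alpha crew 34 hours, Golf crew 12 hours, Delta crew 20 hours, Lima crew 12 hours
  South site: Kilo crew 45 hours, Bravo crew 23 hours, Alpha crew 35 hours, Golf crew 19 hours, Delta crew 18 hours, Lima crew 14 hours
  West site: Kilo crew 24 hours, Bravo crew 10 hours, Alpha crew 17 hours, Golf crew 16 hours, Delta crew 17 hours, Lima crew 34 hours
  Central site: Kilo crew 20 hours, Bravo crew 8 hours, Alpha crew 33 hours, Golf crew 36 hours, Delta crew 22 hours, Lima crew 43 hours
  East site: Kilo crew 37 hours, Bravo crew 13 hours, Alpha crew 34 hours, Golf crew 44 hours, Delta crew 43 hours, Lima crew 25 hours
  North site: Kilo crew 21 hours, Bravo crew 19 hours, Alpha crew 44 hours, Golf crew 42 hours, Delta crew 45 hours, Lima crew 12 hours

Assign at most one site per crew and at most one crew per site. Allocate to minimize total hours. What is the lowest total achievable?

This is the linear assignment problem.
Optimal: Kilo crew→Central site (20 hours), Bravo crew→East site (13 hours), Alpha crew→West site (17 hours), Golf crew→Harbor site (12 hours), Delta crew→South site (18 hours), Lima crew→North site (12 hours) — total 20+13+17+12+18+12 = 92 hours.
Next-best assignment: Kilo crew→North site, Bravo crew→East site, Alpha crew→West site, Golf crew→Harbor site, Delta crew→Central site, Lima crew→South site = 99 hours.
Swapping Lima crew↔Golf crew (Lima crew→Harbor site 12 hours, Golf crew→North site 42 hours) adds 30.
No other one-to-one assignment undercuts 92 hours.

Minimum total: 92 hours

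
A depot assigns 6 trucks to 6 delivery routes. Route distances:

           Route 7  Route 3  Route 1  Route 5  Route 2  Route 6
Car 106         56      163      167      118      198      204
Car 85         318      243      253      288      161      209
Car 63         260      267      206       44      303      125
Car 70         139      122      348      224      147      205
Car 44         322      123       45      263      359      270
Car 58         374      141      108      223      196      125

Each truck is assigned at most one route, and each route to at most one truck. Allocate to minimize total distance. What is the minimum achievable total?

Minimum total: 553 km

This is the linear assignment problem.
Optimal: Car 106→Route 7 (56 km), Car 85→Route 2 (161 km), Car 63→Route 5 (44 km), Car 70→Route 3 (122 km), Car 44→Route 1 (45 km), Car 58→Route 6 (125 km) — total 56+161+44+122+45+125 = 553 km.
Swapping Car 106↔Car 63 (Car 106→Route 5 118 km, Car 63→Route 7 260 km) adds 278.
No other one-to-one assignment undercuts 553 km.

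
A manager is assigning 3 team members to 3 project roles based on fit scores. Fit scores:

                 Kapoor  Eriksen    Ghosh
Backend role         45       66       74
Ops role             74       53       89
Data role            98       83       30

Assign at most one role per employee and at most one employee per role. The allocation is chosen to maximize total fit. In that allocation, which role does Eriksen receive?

This is the linear assignment problem.
Optimal: Kapoor→Data role (98 pts), Eriksen→Backend role (66 pts), Ghosh→Ops role (89 pts) — total 98+66+89 = 253 pts.
Column-greedy (each role in turn goes to its best remaining employee) gives 231 pts, worse by 22.
Next-best assignment: Kapoor→Ops role, Eriksen→Data role, Ghosh→Backend role = 231 pts.
Every other assignment is strictly worse.
Eriksen's own top role is Data role (83 pts), but forcing Eriksen→Data role and reassigning the rest optimally gives only 231 pts — worse by 22.

Eriksen receives Backend role.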